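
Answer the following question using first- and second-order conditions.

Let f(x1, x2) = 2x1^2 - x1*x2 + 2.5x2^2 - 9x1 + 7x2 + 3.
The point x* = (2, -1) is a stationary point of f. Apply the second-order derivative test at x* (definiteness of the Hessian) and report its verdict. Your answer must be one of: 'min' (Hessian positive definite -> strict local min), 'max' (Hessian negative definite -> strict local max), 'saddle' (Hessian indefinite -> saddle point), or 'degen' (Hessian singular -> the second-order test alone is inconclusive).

Compute the Hessian H = grad^2 f:
  H = [[4, -1], [-1, 5]]
Verify stationarity: grad f(x*) = H x* + g = (0, 0).
Eigenvalues of H: 3.382, 5.618.
Both eigenvalues > 0, so H is positive definite -> x* is a strict local min.

min


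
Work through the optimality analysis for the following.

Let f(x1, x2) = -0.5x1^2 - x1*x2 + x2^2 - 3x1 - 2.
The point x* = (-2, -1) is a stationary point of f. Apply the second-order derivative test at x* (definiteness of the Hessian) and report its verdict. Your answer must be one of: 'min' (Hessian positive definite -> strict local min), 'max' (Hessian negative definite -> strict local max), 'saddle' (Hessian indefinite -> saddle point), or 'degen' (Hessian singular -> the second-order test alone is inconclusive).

Compute the Hessian H = grad^2 f:
  H = [[-1, -1], [-1, 2]]
Verify stationarity: grad f(x*) = H x* + g = (0, 0).
Eigenvalues of H: -1.3028, 2.3028.
Eigenvalues have mixed signs, so H is indefinite -> x* is a saddle point.

saddle


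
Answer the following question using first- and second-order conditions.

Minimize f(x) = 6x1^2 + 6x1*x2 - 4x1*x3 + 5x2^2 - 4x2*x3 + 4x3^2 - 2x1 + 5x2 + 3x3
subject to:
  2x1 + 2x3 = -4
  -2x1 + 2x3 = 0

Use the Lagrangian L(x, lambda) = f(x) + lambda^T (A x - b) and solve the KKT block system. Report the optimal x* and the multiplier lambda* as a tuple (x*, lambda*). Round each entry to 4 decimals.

Form the Lagrangian:
  L(x, lambda) = (1/2) x^T Q x + c^T x + lambda^T (A x - b)
Stationarity (grad_x L = 0): Q x + c + A^T lambda = 0.
Primal feasibility: A x = b.

This gives the KKT block system:
  [ Q   A^T ] [ x     ]   [-c ]
  [ A    0  ] [ lambda ] = [ b ]

Solving the linear system:
  x*      = (-1, -0.3, -1)
  lambda* = (2.9, -3)
  f(x*)   = 4.55

x* = (-1, -0.3, -1), lambda* = (2.9, -3)


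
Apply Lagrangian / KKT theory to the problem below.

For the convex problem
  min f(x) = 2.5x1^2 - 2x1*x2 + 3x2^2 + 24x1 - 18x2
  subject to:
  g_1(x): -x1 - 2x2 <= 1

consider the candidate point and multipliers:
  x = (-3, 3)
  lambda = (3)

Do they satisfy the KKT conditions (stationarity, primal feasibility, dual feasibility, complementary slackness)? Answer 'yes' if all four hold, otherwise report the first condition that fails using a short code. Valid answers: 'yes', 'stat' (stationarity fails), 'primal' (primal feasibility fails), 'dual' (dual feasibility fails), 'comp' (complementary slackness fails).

Gradient of f: grad f(x) = Q x + c = (3, 6)
Constraint values g_i(x) = a_i^T x - b_i:
  g_1((-3, 3)) = -4
Stationarity residual: grad f(x) + sum_i lambda_i a_i = (0, 0)
  -> stationarity OK
Primal feasibility (all g_i <= 0): OK
Dual feasibility (all lambda_i >= 0): OK
Complementary slackness (lambda_i * g_i(x) = 0 for all i): FAILS

Verdict: the first failing condition is complementary_slackness -> comp.

comp


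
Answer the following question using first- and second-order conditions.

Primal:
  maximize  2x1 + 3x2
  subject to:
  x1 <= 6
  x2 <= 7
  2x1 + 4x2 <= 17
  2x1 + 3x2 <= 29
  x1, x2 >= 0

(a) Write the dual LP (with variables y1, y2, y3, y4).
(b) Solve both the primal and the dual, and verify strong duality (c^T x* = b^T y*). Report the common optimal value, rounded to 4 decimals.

The standard primal-dual pair for 'max c^T x s.t. A x <= b, x >= 0' is:
  Dual:  min b^T y  s.t.  A^T y >= c,  y >= 0.

So the dual LP is:
  minimize  6y1 + 7y2 + 17y3 + 29y4
  subject to:
    y1 + 2y3 + 2y4 >= 2
    y2 + 4y3 + 3y4 >= 3
    y1, y2, y3, y4 >= 0

Solving the primal: x* = (6, 1.25).
  primal value c^T x* = 15.75.
Solving the dual: y* = (0.5, 0, 0.75, 0).
  dual value b^T y* = 15.75.
Strong duality: c^T x* = b^T y*. Confirmed.

15.75


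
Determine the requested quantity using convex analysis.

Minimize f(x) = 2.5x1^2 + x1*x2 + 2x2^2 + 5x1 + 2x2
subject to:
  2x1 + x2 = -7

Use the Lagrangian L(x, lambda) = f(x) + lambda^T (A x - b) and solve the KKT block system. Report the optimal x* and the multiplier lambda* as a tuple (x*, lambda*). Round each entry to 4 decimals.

Form the Lagrangian:
  L(x, lambda) = (1/2) x^T Q x + c^T x + lambda^T (A x - b)
Stationarity (grad_x L = 0): Q x + c + A^T lambda = 0.
Primal feasibility: A x = b.

This gives the KKT block system:
  [ Q   A^T ] [ x     ]   [-c ]
  [ A    0  ] [ lambda ] = [ b ]

Solving the linear system:
  x*      = (-2.9412, -1.1176)
  lambda* = (5.4118)
  f(x*)   = 10.4706

x* = (-2.9412, -1.1176), lambda* = (5.4118)


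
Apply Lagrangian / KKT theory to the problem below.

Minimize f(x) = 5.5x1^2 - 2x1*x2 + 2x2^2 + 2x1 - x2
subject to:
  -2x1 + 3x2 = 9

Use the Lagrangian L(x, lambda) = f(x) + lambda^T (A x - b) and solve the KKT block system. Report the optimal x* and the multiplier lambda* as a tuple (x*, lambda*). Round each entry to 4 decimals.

Form the Lagrangian:
  L(x, lambda) = (1/2) x^T Q x + c^T x + lambda^T (A x - b)
Stationarity (grad_x L = 0): Q x + c + A^T lambda = 0.
Primal feasibility: A x = b.

This gives the KKT block system:
  [ Q   A^T ] [ x     ]   [-c ]
  [ A    0  ] [ lambda ] = [ b ]

Solving the linear system:
  x*      = (-0.3297, 2.7802)
  lambda* = (-3.5934)
  f(x*)   = 14.4505

x* = (-0.3297, 2.7802), lambda* = (-3.5934)


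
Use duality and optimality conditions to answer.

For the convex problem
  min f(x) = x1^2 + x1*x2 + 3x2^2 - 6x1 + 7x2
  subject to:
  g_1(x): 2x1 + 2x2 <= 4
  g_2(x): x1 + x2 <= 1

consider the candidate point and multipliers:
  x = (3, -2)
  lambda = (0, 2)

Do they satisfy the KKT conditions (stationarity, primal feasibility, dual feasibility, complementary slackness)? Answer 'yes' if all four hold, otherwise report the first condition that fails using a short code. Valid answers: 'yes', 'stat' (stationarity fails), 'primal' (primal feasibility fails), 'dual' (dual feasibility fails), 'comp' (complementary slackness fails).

Gradient of f: grad f(x) = Q x + c = (-2, -2)
Constraint values g_i(x) = a_i^T x - b_i:
  g_1((3, -2)) = -2
  g_2((3, -2)) = 0
Stationarity residual: grad f(x) + sum_i lambda_i a_i = (0, 0)
  -> stationarity OK
Primal feasibility (all g_i <= 0): OK
Dual feasibility (all lambda_i >= 0): OK
Complementary slackness (lambda_i * g_i(x) = 0 for all i): OK

Verdict: yes, KKT holds.

yes


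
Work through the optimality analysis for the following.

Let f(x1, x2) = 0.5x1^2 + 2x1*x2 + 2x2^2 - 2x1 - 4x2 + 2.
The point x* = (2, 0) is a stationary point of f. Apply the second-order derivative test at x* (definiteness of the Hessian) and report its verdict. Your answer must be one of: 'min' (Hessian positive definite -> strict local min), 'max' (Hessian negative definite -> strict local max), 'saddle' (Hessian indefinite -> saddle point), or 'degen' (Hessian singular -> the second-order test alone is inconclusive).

Compute the Hessian H = grad^2 f:
  H = [[1, 2], [2, 4]]
Verify stationarity: grad f(x*) = H x* + g = (0, 0).
Eigenvalues of H: 0, 5.
H has a zero eigenvalue (singular; positive semidefinite but not definite), so H is neither positive definite, negative definite, nor indefinite. The second-order test alone is inconclusive -> degen.
(Indeed, f is constant along the null direction of H through x*, so x* is not a strict local extremum.)

degen


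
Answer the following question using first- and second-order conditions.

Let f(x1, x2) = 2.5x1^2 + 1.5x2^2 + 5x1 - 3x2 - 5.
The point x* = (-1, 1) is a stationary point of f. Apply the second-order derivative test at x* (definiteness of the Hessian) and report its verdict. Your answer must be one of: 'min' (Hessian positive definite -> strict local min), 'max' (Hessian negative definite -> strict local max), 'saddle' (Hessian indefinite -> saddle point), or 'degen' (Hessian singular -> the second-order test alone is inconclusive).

Compute the Hessian H = grad^2 f:
  H = [[5, 0], [0, 3]]
Verify stationarity: grad f(x*) = H x* + g = (0, 0).
Eigenvalues of H: 3, 5.
Both eigenvalues > 0, so H is positive definite -> x* is a strict local min.

min


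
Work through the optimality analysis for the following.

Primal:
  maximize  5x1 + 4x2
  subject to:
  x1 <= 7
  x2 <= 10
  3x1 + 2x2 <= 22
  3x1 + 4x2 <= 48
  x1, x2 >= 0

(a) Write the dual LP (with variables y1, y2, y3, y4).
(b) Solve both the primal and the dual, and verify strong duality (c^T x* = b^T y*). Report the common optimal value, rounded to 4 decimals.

The standard primal-dual pair for 'max c^T x s.t. A x <= b, x >= 0' is:
  Dual:  min b^T y  s.t.  A^T y >= c,  y >= 0.

So the dual LP is:
  minimize  7y1 + 10y2 + 22y3 + 48y4
  subject to:
    y1 + 3y3 + 3y4 >= 5
    y2 + 2y3 + 4y4 >= 4
    y1, y2, y3, y4 >= 0

Solving the primal: x* = (0.6667, 10).
  primal value c^T x* = 43.3333.
Solving the dual: y* = (0, 0.6667, 1.6667, 0).
  dual value b^T y* = 43.3333.
Strong duality: c^T x* = b^T y*. Confirmed.

43.3333


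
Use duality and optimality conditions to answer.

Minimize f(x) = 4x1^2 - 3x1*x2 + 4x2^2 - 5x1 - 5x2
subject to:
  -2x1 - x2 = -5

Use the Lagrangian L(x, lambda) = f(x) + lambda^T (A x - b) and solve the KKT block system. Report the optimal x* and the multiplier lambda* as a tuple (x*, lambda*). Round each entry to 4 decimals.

Form the Lagrangian:
  L(x, lambda) = (1/2) x^T Q x + c^T x + lambda^T (A x - b)
Stationarity (grad_x L = 0): Q x + c + A^T lambda = 0.
Primal feasibility: A x = b.

This gives the KKT block system:
  [ Q   A^T ] [ x     ]   [-c ]
  [ A    0  ] [ lambda ] = [ b ]

Solving the linear system:
  x*      = (1.7308, 1.5385)
  lambda* = (2.1154)
  f(x*)   = -2.8846

x* = (1.7308, 1.5385), lambda* = (2.1154)


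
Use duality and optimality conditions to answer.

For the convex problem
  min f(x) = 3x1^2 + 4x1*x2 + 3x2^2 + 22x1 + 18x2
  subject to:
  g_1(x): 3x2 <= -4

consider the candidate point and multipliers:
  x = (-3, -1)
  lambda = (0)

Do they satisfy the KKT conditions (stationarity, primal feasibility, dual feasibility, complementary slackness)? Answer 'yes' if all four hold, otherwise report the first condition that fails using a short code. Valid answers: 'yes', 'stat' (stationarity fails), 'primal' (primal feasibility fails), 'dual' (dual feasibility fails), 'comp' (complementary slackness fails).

Gradient of f: grad f(x) = Q x + c = (0, 0)
Constraint values g_i(x) = a_i^T x - b_i:
  g_1((-3, -1)) = 1
Stationarity residual: grad f(x) + sum_i lambda_i a_i = (0, 0)
  -> stationarity OK
Primal feasibility (all g_i <= 0): FAILS
Dual feasibility (all lambda_i >= 0): OK
Complementary slackness (lambda_i * g_i(x) = 0 for all i): OK

Verdict: the first failing condition is primal_feasibility -> primal.

primal


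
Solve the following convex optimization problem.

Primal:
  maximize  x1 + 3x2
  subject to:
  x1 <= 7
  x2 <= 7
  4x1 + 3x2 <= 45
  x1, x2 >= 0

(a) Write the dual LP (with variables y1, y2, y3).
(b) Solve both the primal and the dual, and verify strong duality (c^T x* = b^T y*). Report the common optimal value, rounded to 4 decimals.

The standard primal-dual pair for 'max c^T x s.t. A x <= b, x >= 0' is:
  Dual:  min b^T y  s.t.  A^T y >= c,  y >= 0.

So the dual LP is:
  minimize  7y1 + 7y2 + 45y3
  subject to:
    y1 + 4y3 >= 1
    y2 + 3y3 >= 3
    y1, y2, y3 >= 0

Solving the primal: x* = (6, 7).
  primal value c^T x* = 27.
Solving the dual: y* = (0, 2.25, 0.25).
  dual value b^T y* = 27.
Strong duality: c^T x* = b^T y*. Confirmed.

27


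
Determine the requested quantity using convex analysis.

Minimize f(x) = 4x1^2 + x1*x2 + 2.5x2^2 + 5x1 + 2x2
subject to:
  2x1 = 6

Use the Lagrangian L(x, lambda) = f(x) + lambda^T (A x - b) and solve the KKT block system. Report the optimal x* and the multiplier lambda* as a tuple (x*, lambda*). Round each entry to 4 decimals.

Form the Lagrangian:
  L(x, lambda) = (1/2) x^T Q x + c^T x + lambda^T (A x - b)
Stationarity (grad_x L = 0): Q x + c + A^T lambda = 0.
Primal feasibility: A x = b.

This gives the KKT block system:
  [ Q   A^T ] [ x     ]   [-c ]
  [ A    0  ] [ lambda ] = [ b ]

Solving the linear system:
  x*      = (3, -1)
  lambda* = (-14)
  f(x*)   = 48.5

x* = (3, -1), lambda* = (-14)


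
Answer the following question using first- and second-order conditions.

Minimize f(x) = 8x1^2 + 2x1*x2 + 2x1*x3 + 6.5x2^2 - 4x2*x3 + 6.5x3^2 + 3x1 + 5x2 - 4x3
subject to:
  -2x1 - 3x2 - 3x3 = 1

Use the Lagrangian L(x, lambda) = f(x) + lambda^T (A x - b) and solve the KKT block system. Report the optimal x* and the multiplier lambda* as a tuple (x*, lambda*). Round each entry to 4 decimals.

Form the Lagrangian:
  L(x, lambda) = (1/2) x^T Q x + c^T x + lambda^T (A x - b)
Stationarity (grad_x L = 0): Q x + c + A^T lambda = 0.
Primal feasibility: A x = b.

This gives the KKT block system:
  [ Q   A^T ] [ x     ]   [-c ]
  [ A    0  ] [ lambda ] = [ b ]

Solving the linear system:
  x*      = (-0.1957, -0.3662, 0.1633)
  lambda* = (-0.2681)
  f(x*)   = -1.4013

x* = (-0.1957, -0.3662, 0.1633), lambda* = (-0.2681)


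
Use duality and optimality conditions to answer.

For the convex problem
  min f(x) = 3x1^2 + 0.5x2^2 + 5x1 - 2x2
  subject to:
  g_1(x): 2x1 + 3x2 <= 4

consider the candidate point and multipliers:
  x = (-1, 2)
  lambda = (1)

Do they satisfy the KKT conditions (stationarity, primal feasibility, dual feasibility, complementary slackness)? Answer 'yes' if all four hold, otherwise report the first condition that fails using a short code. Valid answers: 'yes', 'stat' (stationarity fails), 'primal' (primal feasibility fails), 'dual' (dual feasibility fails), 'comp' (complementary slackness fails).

Gradient of f: grad f(x) = Q x + c = (-1, 0)
Constraint values g_i(x) = a_i^T x - b_i:
  g_1((-1, 2)) = 0
Stationarity residual: grad f(x) + sum_i lambda_i a_i = (1, 3)
  -> stationarity FAILS
Primal feasibility (all g_i <= 0): OK
Dual feasibility (all lambda_i >= 0): OK
Complementary slackness (lambda_i * g_i(x) = 0 for all i): OK

Verdict: the first failing condition is stationarity -> stat.

stat


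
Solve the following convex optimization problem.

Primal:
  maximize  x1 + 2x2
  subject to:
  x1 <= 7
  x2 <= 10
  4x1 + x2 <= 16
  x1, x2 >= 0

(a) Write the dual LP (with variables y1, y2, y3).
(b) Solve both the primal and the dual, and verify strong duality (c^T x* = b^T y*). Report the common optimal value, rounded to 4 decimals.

The standard primal-dual pair for 'max c^T x s.t. A x <= b, x >= 0' is:
  Dual:  min b^T y  s.t.  A^T y >= c,  y >= 0.

So the dual LP is:
  minimize  7y1 + 10y2 + 16y3
  subject to:
    y1 + 4y3 >= 1
    y2 + y3 >= 2
    y1, y2, y3 >= 0

Solving the primal: x* = (1.5, 10).
  primal value c^T x* = 21.5.
Solving the dual: y* = (0, 1.75, 0.25).
  dual value b^T y* = 21.5.
Strong duality: c^T x* = b^T y*. Confirmed.

21.5


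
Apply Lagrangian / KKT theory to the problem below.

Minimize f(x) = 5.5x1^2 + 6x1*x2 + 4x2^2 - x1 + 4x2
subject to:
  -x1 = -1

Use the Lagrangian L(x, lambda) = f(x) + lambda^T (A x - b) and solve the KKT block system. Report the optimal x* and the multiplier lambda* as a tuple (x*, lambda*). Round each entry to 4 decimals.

Form the Lagrangian:
  L(x, lambda) = (1/2) x^T Q x + c^T x + lambda^T (A x - b)
Stationarity (grad_x L = 0): Q x + c + A^T lambda = 0.
Primal feasibility: A x = b.

This gives the KKT block system:
  [ Q   A^T ] [ x     ]   [-c ]
  [ A    0  ] [ lambda ] = [ b ]

Solving the linear system:
  x*      = (1, -1.25)
  lambda* = (2.5)
  f(x*)   = -1.75

x* = (1, -1.25), lambda* = (2.5)


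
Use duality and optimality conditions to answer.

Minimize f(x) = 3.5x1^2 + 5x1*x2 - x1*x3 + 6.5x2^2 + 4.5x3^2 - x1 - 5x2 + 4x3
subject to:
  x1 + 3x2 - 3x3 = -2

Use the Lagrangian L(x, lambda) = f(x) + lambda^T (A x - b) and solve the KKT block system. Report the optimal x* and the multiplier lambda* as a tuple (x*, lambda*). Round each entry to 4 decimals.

Form the Lagrangian:
  L(x, lambda) = (1/2) x^T Q x + c^T x + lambda^T (A x - b)
Stationarity (grad_x L = 0): Q x + c + A^T lambda = 0.
Primal feasibility: A x = b.

This gives the KKT block system:
  [ Q   A^T ] [ x     ]   [-c ]
  [ A    0  ] [ lambda ] = [ b ]

Solving the linear system:
  x*      = (-0.0148, -0.2226, 0.4392)
  lambda* = (2.6558)
  f(x*)   = 4.0979

x* = (-0.0148, -0.2226, 0.4392), lambda* = (2.6558)


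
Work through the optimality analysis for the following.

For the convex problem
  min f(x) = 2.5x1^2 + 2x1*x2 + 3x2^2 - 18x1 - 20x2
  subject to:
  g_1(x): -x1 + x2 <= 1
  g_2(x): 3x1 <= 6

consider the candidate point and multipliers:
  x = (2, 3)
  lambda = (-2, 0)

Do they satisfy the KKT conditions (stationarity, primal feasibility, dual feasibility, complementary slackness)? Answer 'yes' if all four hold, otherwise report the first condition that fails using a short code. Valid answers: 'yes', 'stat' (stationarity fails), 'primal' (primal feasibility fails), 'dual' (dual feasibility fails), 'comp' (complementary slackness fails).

Gradient of f: grad f(x) = Q x + c = (-2, 2)
Constraint values g_i(x) = a_i^T x - b_i:
  g_1((2, 3)) = 0
  g_2((2, 3)) = 0
Stationarity residual: grad f(x) + sum_i lambda_i a_i = (0, 0)
  -> stationarity OK
Primal feasibility (all g_i <= 0): OK
Dual feasibility (all lambda_i >= 0): FAILS
Complementary slackness (lambda_i * g_i(x) = 0 for all i): OK

Verdict: the first failing condition is dual_feasibility -> dual.

dual


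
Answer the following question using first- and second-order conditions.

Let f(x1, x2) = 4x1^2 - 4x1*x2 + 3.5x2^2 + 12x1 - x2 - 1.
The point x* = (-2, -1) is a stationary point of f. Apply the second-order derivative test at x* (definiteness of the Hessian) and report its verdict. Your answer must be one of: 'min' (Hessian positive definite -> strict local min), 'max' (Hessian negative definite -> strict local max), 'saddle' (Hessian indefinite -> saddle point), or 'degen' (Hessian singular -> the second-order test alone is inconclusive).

Compute the Hessian H = grad^2 f:
  H = [[8, -4], [-4, 7]]
Verify stationarity: grad f(x*) = H x* + g = (0, 0).
Eigenvalues of H: 3.4689, 11.5311.
Both eigenvalues > 0, so H is positive definite -> x* is a strict local min.

min


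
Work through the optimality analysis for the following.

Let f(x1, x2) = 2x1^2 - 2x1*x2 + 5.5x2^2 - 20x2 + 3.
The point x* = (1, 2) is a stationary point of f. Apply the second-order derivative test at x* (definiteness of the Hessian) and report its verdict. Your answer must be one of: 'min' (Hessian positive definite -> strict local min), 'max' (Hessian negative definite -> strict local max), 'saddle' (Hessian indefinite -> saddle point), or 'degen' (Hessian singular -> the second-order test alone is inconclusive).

Compute the Hessian H = grad^2 f:
  H = [[4, -2], [-2, 11]]
Verify stationarity: grad f(x*) = H x* + g = (0, 0).
Eigenvalues of H: 3.4689, 11.5311.
Both eigenvalues > 0, so H is positive definite -> x* is a strict local min.

min


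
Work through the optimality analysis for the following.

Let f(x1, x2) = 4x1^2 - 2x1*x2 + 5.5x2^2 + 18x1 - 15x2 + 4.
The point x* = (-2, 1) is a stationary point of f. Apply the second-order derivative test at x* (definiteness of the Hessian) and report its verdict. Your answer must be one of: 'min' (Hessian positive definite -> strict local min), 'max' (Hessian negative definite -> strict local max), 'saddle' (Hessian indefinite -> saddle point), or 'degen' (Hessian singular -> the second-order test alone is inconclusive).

Compute the Hessian H = grad^2 f:
  H = [[8, -2], [-2, 11]]
Verify stationarity: grad f(x*) = H x* + g = (0, 0).
Eigenvalues of H: 7, 12.
Both eigenvalues > 0, so H is positive definite -> x* is a strict local min.

min


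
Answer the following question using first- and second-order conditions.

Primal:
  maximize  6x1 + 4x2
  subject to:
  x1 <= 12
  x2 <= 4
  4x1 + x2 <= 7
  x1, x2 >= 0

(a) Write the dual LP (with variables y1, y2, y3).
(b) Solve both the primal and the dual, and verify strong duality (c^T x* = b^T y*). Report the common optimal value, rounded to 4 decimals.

The standard primal-dual pair for 'max c^T x s.t. A x <= b, x >= 0' is:
  Dual:  min b^T y  s.t.  A^T y >= c,  y >= 0.

So the dual LP is:
  minimize  12y1 + 4y2 + 7y3
  subject to:
    y1 + 4y3 >= 6
    y2 + y3 >= 4
    y1, y2, y3 >= 0

Solving the primal: x* = (0.75, 4).
  primal value c^T x* = 20.5.
Solving the dual: y* = (0, 2.5, 1.5).
  dual value b^T y* = 20.5.
Strong duality: c^T x* = b^T y*. Confirmed.

20.5


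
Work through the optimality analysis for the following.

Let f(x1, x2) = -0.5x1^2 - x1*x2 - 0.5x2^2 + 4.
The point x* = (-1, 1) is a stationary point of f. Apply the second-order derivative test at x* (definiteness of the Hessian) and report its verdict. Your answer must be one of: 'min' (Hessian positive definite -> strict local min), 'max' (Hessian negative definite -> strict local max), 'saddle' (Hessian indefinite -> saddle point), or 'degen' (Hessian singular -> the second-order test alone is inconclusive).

Compute the Hessian H = grad^2 f:
  H = [[-1, -1], [-1, -1]]
Verify stationarity: grad f(x*) = H x* + g = (0, 0).
Eigenvalues of H: -2, 0.
H has a zero eigenvalue (singular; negative semidefinite but not definite), so H is neither positive definite, negative definite, nor indefinite. The second-order test alone is inconclusive -> degen.
(Indeed, f is constant along the null direction of H through x*, so x* is not a strict local extremum.)

degen


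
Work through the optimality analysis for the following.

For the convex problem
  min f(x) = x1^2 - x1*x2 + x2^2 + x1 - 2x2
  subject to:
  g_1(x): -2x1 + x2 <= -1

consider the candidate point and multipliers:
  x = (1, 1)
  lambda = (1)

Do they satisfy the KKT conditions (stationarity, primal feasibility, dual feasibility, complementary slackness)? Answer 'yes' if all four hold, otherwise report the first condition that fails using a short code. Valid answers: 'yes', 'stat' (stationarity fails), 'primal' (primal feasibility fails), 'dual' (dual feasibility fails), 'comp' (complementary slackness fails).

Gradient of f: grad f(x) = Q x + c = (2, -1)
Constraint values g_i(x) = a_i^T x - b_i:
  g_1((1, 1)) = 0
Stationarity residual: grad f(x) + sum_i lambda_i a_i = (0, 0)
  -> stationarity OK
Primal feasibility (all g_i <= 0): OK
Dual feasibility (all lambda_i >= 0): OK
Complementary slackness (lambda_i * g_i(x) = 0 for all i): OK

Verdict: yes, KKT holds.

yes


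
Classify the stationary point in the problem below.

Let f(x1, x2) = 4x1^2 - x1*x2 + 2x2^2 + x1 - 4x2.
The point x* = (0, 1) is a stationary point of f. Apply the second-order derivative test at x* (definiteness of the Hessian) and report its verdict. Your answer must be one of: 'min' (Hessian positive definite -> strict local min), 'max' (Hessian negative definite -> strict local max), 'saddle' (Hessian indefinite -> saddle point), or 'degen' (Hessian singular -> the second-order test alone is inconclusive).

Compute the Hessian H = grad^2 f:
  H = [[8, -1], [-1, 4]]
Verify stationarity: grad f(x*) = H x* + g = (0, 0).
Eigenvalues of H: 3.7639, 8.2361.
Both eigenvalues > 0, so H is positive definite -> x* is a strict local min.

min


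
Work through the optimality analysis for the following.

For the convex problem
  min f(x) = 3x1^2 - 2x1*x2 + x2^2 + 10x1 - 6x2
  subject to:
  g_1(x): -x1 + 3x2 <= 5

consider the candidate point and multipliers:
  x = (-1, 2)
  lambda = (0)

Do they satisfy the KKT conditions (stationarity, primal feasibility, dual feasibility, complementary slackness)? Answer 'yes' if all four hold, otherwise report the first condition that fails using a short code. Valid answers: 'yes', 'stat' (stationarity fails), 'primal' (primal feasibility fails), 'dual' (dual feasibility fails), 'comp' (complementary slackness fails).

Gradient of f: grad f(x) = Q x + c = (0, 0)
Constraint values g_i(x) = a_i^T x - b_i:
  g_1((-1, 2)) = 2
Stationarity residual: grad f(x) + sum_i lambda_i a_i = (0, 0)
  -> stationarity OK
Primal feasibility (all g_i <= 0): FAILS
Dual feasibility (all lambda_i >= 0): OK
Complementary slackness (lambda_i * g_i(x) = 0 for all i): OK

Verdict: the first failing condition is primal_feasibility -> primal.

primal


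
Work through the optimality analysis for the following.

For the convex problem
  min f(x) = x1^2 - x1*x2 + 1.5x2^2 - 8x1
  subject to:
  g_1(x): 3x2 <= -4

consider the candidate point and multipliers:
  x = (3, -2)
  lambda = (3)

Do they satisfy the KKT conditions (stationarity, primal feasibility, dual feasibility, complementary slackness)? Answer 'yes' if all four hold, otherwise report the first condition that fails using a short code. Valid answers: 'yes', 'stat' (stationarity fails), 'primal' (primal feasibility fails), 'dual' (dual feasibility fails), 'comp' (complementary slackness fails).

Gradient of f: grad f(x) = Q x + c = (0, -9)
Constraint values g_i(x) = a_i^T x - b_i:
  g_1((3, -2)) = -2
Stationarity residual: grad f(x) + sum_i lambda_i a_i = (0, 0)
  -> stationarity OK
Primal feasibility (all g_i <= 0): OK
Dual feasibility (all lambda_i >= 0): OK
Complementary slackness (lambda_i * g_i(x) = 0 for all i): FAILS

Verdict: the first failing condition is complementary_slackness -> comp.

comp


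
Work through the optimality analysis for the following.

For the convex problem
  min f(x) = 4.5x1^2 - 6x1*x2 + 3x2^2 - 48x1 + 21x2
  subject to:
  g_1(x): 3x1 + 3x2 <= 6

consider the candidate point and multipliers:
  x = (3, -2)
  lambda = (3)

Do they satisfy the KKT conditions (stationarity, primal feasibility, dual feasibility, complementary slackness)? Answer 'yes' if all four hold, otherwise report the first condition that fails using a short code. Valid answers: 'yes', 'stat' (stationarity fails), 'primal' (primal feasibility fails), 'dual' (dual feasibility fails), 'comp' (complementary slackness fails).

Gradient of f: grad f(x) = Q x + c = (-9, -9)
Constraint values g_i(x) = a_i^T x - b_i:
  g_1((3, -2)) = -3
Stationarity residual: grad f(x) + sum_i lambda_i a_i = (0, 0)
  -> stationarity OK
Primal feasibility (all g_i <= 0): OK
Dual feasibility (all lambda_i >= 0): OK
Complementary slackness (lambda_i * g_i(x) = 0 for all i): FAILS

Verdict: the first failing condition is complementary_slackness -> comp.

comp


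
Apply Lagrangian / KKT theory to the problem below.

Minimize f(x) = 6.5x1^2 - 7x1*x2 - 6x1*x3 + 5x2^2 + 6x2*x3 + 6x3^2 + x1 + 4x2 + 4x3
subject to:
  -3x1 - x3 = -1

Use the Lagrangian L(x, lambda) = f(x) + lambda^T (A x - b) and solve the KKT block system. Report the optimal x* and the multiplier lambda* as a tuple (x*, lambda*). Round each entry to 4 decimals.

Form the Lagrangian:
  L(x, lambda) = (1/2) x^T Q x + c^T x + lambda^T (A x - b)
Stationarity (grad_x L = 0): Q x + c + A^T lambda = 0.
Primal feasibility: A x = b.

This gives the KKT block system:
  [ Q   A^T ] [ x     ]   [-c ]
  [ A    0  ] [ lambda ] = [ b ]

Solving the linear system:
  x*      = (0.2963, -0.2593, 0.1111)
  lambda* = (2)
  f(x*)   = 0.8519

x* = (0.2963, -0.2593, 0.1111), lambda* = (2)


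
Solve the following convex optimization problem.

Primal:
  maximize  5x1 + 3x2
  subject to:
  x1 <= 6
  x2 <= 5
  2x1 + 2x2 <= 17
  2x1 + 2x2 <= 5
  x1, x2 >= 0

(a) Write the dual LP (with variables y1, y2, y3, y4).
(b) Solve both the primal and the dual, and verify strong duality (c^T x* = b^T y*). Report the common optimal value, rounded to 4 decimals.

The standard primal-dual pair for 'max c^T x s.t. A x <= b, x >= 0' is:
  Dual:  min b^T y  s.t.  A^T y >= c,  y >= 0.

So the dual LP is:
  minimize  6y1 + 5y2 + 17y3 + 5y4
  subject to:
    y1 + 2y3 + 2y4 >= 5
    y2 + 2y3 + 2y4 >= 3
    y1, y2, y3, y4 >= 0

Solving the primal: x* = (2.5, 0).
  primal value c^T x* = 12.5.
Solving the dual: y* = (0, 0, 0, 2.5).
  dual value b^T y* = 12.5.
Strong duality: c^T x* = b^T y*. Confirmed.

12.5


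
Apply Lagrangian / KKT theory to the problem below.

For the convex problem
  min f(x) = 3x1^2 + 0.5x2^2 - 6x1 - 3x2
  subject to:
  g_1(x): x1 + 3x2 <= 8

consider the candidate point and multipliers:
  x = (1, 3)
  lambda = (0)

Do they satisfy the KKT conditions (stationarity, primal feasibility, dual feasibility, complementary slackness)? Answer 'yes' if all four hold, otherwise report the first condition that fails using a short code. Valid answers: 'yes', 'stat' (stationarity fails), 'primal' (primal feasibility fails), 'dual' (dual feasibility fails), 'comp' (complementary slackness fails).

Gradient of f: grad f(x) = Q x + c = (0, 0)
Constraint values g_i(x) = a_i^T x - b_i:
  g_1((1, 3)) = 2
Stationarity residual: grad f(x) + sum_i lambda_i a_i = (0, 0)
  -> stationarity OK
Primal feasibility (all g_i <= 0): FAILS
Dual feasibility (all lambda_i >= 0): OK
Complementary slackness (lambda_i * g_i(x) = 0 for all i): OK

Verdict: the first failing condition is primal_feasibility -> primal.

primal


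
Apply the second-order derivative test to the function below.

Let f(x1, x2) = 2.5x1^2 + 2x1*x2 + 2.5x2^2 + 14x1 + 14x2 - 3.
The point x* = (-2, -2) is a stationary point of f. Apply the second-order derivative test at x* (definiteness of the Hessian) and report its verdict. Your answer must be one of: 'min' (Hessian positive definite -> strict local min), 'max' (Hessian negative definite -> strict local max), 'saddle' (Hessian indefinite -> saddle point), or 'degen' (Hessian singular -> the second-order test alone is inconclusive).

Compute the Hessian H = grad^2 f:
  H = [[5, 2], [2, 5]]
Verify stationarity: grad f(x*) = H x* + g = (0, 0).
Eigenvalues of H: 3, 7.
Both eigenvalues > 0, so H is positive definite -> x* is a strict local min.

min


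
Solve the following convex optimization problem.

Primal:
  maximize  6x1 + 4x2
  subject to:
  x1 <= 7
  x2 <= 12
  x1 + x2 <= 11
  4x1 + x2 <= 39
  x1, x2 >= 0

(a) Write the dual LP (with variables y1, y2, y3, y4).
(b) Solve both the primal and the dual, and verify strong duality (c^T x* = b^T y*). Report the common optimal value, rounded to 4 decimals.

The standard primal-dual pair for 'max c^T x s.t. A x <= b, x >= 0' is:
  Dual:  min b^T y  s.t.  A^T y >= c,  y >= 0.

So the dual LP is:
  minimize  7y1 + 12y2 + 11y3 + 39y4
  subject to:
    y1 + y3 + 4y4 >= 6
    y2 + y3 + y4 >= 4
    y1, y2, y3, y4 >= 0

Solving the primal: x* = (7, 4).
  primal value c^T x* = 58.
Solving the dual: y* = (2, 0, 4, 0).
  dual value b^T y* = 58.
Strong duality: c^T x* = b^T y*. Confirmed.

58


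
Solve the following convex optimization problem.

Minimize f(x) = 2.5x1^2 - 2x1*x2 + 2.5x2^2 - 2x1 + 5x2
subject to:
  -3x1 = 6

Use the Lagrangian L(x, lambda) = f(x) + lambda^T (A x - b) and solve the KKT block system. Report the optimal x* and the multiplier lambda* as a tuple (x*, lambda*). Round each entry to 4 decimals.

Form the Lagrangian:
  L(x, lambda) = (1/2) x^T Q x + c^T x + lambda^T (A x - b)
Stationarity (grad_x L = 0): Q x + c + A^T lambda = 0.
Primal feasibility: A x = b.

This gives the KKT block system:
  [ Q   A^T ] [ x     ]   [-c ]
  [ A    0  ] [ lambda ] = [ b ]

Solving the linear system:
  x*      = (-2, -1.8)
  lambda* = (-2.8)
  f(x*)   = 5.9

x* = (-2, -1.8), lambda* = (-2.8)


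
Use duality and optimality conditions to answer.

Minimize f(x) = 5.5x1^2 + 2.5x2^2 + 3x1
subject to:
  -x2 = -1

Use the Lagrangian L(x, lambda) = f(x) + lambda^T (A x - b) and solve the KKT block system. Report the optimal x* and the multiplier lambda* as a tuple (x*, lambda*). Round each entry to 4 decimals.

Form the Lagrangian:
  L(x, lambda) = (1/2) x^T Q x + c^T x + lambda^T (A x - b)
Stationarity (grad_x L = 0): Q x + c + A^T lambda = 0.
Primal feasibility: A x = b.

This gives the KKT block system:
  [ Q   A^T ] [ x     ]   [-c ]
  [ A    0  ] [ lambda ] = [ b ]

Solving the linear system:
  x*      = (-0.2727, 1)
  lambda* = (5)
  f(x*)   = 2.0909

x* = (-0.2727, 1), lambda* = (5)


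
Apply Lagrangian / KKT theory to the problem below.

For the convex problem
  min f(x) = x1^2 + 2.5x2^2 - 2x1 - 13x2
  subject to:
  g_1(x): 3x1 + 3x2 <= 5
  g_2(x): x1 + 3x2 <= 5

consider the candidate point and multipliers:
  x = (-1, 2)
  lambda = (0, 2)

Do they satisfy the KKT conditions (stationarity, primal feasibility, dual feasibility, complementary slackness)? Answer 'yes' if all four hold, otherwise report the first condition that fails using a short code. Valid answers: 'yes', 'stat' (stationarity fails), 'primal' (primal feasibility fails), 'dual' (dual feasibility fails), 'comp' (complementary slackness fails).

Gradient of f: grad f(x) = Q x + c = (-4, -3)
Constraint values g_i(x) = a_i^T x - b_i:
  g_1((-1, 2)) = -2
  g_2((-1, 2)) = 0
Stationarity residual: grad f(x) + sum_i lambda_i a_i = (-2, 3)
  -> stationarity FAILS
Primal feasibility (all g_i <= 0): OK
Dual feasibility (all lambda_i >= 0): OK
Complementary slackness (lambda_i * g_i(x) = 0 for all i): OK

Verdict: the first failing condition is stationarity -> stat.

stat


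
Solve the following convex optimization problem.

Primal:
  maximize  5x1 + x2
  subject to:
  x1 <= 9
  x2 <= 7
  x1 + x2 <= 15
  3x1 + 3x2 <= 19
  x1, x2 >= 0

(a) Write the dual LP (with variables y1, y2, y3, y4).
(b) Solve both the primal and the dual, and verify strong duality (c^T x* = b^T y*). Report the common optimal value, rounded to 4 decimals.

The standard primal-dual pair for 'max c^T x s.t. A x <= b, x >= 0' is:
  Dual:  min b^T y  s.t.  A^T y >= c,  y >= 0.

So the dual LP is:
  minimize  9y1 + 7y2 + 15y3 + 19y4
  subject to:
    y1 + y3 + 3y4 >= 5
    y2 + y3 + 3y4 >= 1
    y1, y2, y3, y4 >= 0

Solving the primal: x* = (6.3333, 0).
  primal value c^T x* = 31.6667.
Solving the dual: y* = (0, 0, 0, 1.6667).
  dual value b^T y* = 31.6667.
Strong duality: c^T x* = b^T y*. Confirmed.

31.6667


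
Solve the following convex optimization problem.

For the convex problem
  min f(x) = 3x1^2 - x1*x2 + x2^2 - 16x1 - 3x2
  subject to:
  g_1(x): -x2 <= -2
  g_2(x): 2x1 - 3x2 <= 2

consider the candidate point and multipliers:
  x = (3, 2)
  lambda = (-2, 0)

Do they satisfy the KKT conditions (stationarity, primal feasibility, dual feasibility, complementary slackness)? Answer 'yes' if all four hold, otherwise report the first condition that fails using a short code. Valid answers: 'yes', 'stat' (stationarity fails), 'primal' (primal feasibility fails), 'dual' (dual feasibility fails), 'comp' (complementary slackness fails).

Gradient of f: grad f(x) = Q x + c = (0, -2)
Constraint values g_i(x) = a_i^T x - b_i:
  g_1((3, 2)) = 0
  g_2((3, 2)) = -2
Stationarity residual: grad f(x) + sum_i lambda_i a_i = (0, 0)
  -> stationarity OK
Primal feasibility (all g_i <= 0): OK
Dual feasibility (all lambda_i >= 0): FAILS
Complementary slackness (lambda_i * g_i(x) = 0 for all i): OK

Verdict: the first failing condition is dual_feasibility -> dual.

dual


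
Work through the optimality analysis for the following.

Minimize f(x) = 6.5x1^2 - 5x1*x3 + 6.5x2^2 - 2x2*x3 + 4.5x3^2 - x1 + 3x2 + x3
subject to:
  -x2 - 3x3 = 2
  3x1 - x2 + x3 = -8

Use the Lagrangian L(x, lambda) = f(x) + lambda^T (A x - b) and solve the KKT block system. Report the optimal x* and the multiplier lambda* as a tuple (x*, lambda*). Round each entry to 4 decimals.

Form the Lagrangian:
  L(x, lambda) = (1/2) x^T Q x + c^T x + lambda^T (A x - b)
Stationarity (grad_x L = 0): Q x + c + A^T lambda = 0.
Primal feasibility: A x = b.

This gives the KKT block system:
  [ Q   A^T ] [ x     ]   [-c ]
  [ A    0  ] [ lambda ] = [ b ]

Solving the linear system:
  x*      = (-2.1885, 0.5758, -0.8586)
  lambda* = (3.8166, 8.386)
  f(x*)   = 31.2561

x* = (-2.1885, 0.5758, -0.8586), lambda* = (3.8166, 8.386)


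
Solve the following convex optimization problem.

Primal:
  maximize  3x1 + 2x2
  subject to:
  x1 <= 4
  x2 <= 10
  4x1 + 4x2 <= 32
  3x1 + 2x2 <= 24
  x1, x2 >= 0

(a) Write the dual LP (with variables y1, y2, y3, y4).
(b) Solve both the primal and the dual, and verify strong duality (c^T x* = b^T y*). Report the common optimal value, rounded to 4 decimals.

The standard primal-dual pair for 'max c^T x s.t. A x <= b, x >= 0' is:
  Dual:  min b^T y  s.t.  A^T y >= c,  y >= 0.

So the dual LP is:
  minimize  4y1 + 10y2 + 32y3 + 24y4
  subject to:
    y1 + 4y3 + 3y4 >= 3
    y2 + 4y3 + 2y4 >= 2
    y1, y2, y3, y4 >= 0

Solving the primal: x* = (4, 4).
  primal value c^T x* = 20.
Solving the dual: y* = (1, 0, 0.5, 0).
  dual value b^T y* = 20.
Strong duality: c^T x* = b^T y*. Confirmed.

20


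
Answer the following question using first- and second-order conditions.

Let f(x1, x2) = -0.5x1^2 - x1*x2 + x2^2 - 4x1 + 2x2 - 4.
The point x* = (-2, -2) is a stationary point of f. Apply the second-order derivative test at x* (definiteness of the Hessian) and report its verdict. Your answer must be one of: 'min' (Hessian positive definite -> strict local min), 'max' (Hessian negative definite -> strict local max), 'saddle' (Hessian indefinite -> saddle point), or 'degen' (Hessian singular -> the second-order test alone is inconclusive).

Compute the Hessian H = grad^2 f:
  H = [[-1, -1], [-1, 2]]
Verify stationarity: grad f(x*) = H x* + g = (0, 0).
Eigenvalues of H: -1.3028, 2.3028.
Eigenvalues have mixed signs, so H is indefinite -> x* is a saddle point.

saddle


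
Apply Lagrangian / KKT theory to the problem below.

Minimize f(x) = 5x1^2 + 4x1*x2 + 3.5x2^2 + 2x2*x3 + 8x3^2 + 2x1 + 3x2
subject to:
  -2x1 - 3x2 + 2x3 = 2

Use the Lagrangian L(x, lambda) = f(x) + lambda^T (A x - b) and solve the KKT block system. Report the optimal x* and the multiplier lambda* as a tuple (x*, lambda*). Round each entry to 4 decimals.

Form the Lagrangian:
  L(x, lambda) = (1/2) x^T Q x + c^T x + lambda^T (A x - b)
Stationarity (grad_x L = 0): Q x + c + A^T lambda = 0.
Primal feasibility: A x = b.

This gives the KKT block system:
  [ Q   A^T ] [ x     ]   [-c ]
  [ A    0  ] [ lambda ] = [ b ]

Solving the linear system:
  x*      = (-0.0321, -0.5722, 0.1096)
  lambda* = (-0.3048)
  f(x*)   = -0.5856

x* = (-0.0321, -0.5722, 0.1096), lambda* = (-0.3048)


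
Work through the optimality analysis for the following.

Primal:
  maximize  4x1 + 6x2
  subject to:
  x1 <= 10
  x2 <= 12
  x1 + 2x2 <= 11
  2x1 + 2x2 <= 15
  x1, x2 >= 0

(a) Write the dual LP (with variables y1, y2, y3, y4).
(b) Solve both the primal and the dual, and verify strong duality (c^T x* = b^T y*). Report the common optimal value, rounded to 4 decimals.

The standard primal-dual pair for 'max c^T x s.t. A x <= b, x >= 0' is:
  Dual:  min b^T y  s.t.  A^T y >= c,  y >= 0.

So the dual LP is:
  minimize  10y1 + 12y2 + 11y3 + 15y4
  subject to:
    y1 + y3 + 2y4 >= 4
    y2 + 2y3 + 2y4 >= 6
    y1, y2, y3, y4 >= 0

Solving the primal: x* = (4, 3.5).
  primal value c^T x* = 37.
Solving the dual: y* = (0, 0, 2, 1).
  dual value b^T y* = 37.
Strong duality: c^T x* = b^T y*. Confirmed.

37


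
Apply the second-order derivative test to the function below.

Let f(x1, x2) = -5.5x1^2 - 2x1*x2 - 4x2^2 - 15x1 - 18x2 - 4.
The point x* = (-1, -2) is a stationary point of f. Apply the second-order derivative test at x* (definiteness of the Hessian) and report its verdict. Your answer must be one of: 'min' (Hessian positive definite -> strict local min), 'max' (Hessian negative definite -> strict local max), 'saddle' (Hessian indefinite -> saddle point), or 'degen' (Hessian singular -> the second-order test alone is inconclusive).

Compute the Hessian H = grad^2 f:
  H = [[-11, -2], [-2, -8]]
Verify stationarity: grad f(x*) = H x* + g = (0, 0).
Eigenvalues of H: -12, -7.
Both eigenvalues < 0, so H is negative definite -> x* is a strict local max.

max


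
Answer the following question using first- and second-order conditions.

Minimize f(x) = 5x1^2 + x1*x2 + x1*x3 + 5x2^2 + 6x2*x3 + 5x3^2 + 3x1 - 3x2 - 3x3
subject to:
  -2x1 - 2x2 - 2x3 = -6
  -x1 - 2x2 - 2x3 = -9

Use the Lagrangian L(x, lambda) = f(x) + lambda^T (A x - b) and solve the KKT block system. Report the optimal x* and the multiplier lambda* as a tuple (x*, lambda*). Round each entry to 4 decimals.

Form the Lagrangian:
  L(x, lambda) = (1/2) x^T Q x + c^T x + lambda^T (A x - b)
Stationarity (grad_x L = 0): Q x + c + A^T lambda = 0.
Primal feasibility: A x = b.

This gives the KKT block system:
  [ Q   A^T ] [ x     ]   [-c ]
  [ A    0  ] [ lambda ] = [ b ]

Solving the linear system:
  x*      = (-3, 3, 3)
  lambda* = (-42, 63)
  f(x*)   = 144

x* = (-3, 3, 3), lambda* = (-42, 63)
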